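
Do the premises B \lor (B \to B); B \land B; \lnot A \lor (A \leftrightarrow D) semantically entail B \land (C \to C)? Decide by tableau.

Initial set: {(B \lor (B \to B)); (B \land B); (\lnot A \lor (A \leftrightarrow D)); \lnot (B \land (C \to C))}.
(B \land B): α-rule — add B, B.
(B \lor (B \to B)): β-rule — branch into B  //  (B \to B).
  branch 1 (add B):
    (\lnot A \lor (A \leftrightarrow D)): β-rule — branch into \lnot A  //  (A \leftrightarrow D).
      branch 1.1 (add \lnot A):
        \lnot (B \land (C \to C)): β-rule — branch into \lnot B  //  \lnot (C \to C).
          branch 1.1.1 (add \lnot B):
            × closes — contains both B and \lnot B.
          branch 1.1.2 (add \lnot (C \to C)):
            \lnot (C \to C): α-rule — add C, \lnot C.
            × closes — contains both C and \lnot C.
      branch 1.2 (add (A \leftrightarrow D)):
        \lnot (B \land (C \to C)): β-rule — branch into \lnot B  //  \lnot (C \to C).
          branch 1.2.1 (add \lnot B):
            × closes — contains both B and \lnot B.
          branch 1.2.2 (add \lnot (C \to C)):
            \lnot (C \to C): α-rule — add C, \lnot C.
            × closes — contains both C and \lnot C.
  branch 2 (add (B \to B)):
    (\lnot A \lor (A \leftrightarrow D)): β-rule — branch into \lnot A  //  (A \leftrightarrow D).
      branch 2.1 (add \lnot A):
        \lnot (B \land (C \to C)): β-rule — branch into \lnot B  //  \lnot (C \to C).
          branch 2.1.1 (add \lnot B):
            × closes — contains both B and \lnot B.
          branch 2.1.2 (add \lnot (C \to C)):
            \lnot (C \to C): α-rule — add C, \lnot C.
            × closes — contains both C and \lnot C.
      branch 2.2 (add (A \leftrightarrow D)):
        \lnot (B \land (C \to C)): β-rule — branch into \lnot B  //  \lnot (C \to C).
          branch 2.2.1 (add \lnot B):
            × closes — contains both B and \lnot B.
          branch 2.2.2 (add \lnot (C \to C)):
            \lnot (C \to C): α-rule — add C, \lnot C.
            × closes — contains both C and \lnot C.
All 8 branches close.
Every branch closed, so the premises entail the conclusion.

Yes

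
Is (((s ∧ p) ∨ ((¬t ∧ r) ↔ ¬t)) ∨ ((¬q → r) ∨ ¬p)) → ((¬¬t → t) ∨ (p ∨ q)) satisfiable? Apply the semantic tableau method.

Satisfiable

Initial set: {((((s ∧ p) ∨ ((¬t ∧ r) ↔ ¬t)) ∨ ((¬q → r) ∨ ¬p)) → ((¬¬t → t) ∨ (p ∨ q)))}.
((((s ∧ p) ∨ ((¬t ∧ r) ↔ ¬t)) ∨ ((¬q → r) ∨ ¬p)) → ((¬¬t → t) ∨ (p ∨ q))): β-rule — branch into ¬(((s ∧ p) ∨ ((¬t ∧ r) ↔ ¬t)) ∨ ((¬q → r) ∨ ¬p))  //  ((¬¬t → t) ∨ (p ∨ q)).
  branch 1 (add ¬(((s ∧ p) ∨ ((¬t ∧ r) ↔ ¬t)) ∨ ((¬q → r) ∨ ¬p))):
    ¬(((s ∧ p) ∨ ((¬t ∧ r) ↔ ¬t)) ∨ ((¬q → r) ∨ ¬p)): α-rule — add ¬((s ∧ p) ∨ ((¬t ∧ r) ↔ ¬t)), ¬((¬q → r) ∨ ¬p).
    ¬((s ∧ p) ∨ ((¬t ∧ r) ↔ ¬t)): α-rule — add ¬(s ∧ p), ¬((¬t ∧ r) ↔ ¬t).
    ¬((¬q → r) ∨ ¬p): α-rule — add ¬(¬q → r), ¬¬p.
    ¬(¬q → r): α-rule — add ¬q, ¬r.
    ¬(s ∧ p): β-rule — branch into ¬s  //  ¬p.
      branch 1.1 (add ¬s):
        ¬((¬t ∧ r) ↔ ¬t): β-rule — branch into (¬t ∧ r), ¬¬t  //  ¬(¬t ∧ r), ¬t.
          branch 1.1.1 (add (¬t ∧ r), ¬¬t):
            (¬t ∧ r): α-rule — add ¬t, r.
            × closes — contains both t and ¬t.
          branch 1.1.2 (add ¬(¬t ∧ r), ¬t):
            ¬(¬t ∧ r): β-rule — branch into ¬¬t  //  ¬r.
              branch 1.1.2.1 (add ¬¬t):
                × closes — contains both t and ¬t.
              branch 1.1.2.2 (add ¬r):
                ○ open, literals {p=true, q=false, r=false, s=false, t=false}.
      branch 1.2 (add ¬p):
        × closes — contains both p and ¬p.
  branch 2 (add ((¬¬t → t) ∨ (p ∨ q))):
    ((¬¬t → t) ∨ (p ∨ q)): β-rule — branch into (¬¬t → t)  //  (p ∨ q).
      branch 2.1 (add (¬¬t → t)):
        (¬¬t → t): β-rule — branch into ¬¬¬t  //  t.
          branch 2.1.1 (add ¬¬¬t):
            ¬¬¬t: drop double negation, giving ¬t.
            ○ open, literals {t=false}.
          branch 2.1.2 (add t):
            ○ open, literals {t=true}.
      branch 2.2 (add (p ∨ q)):
        (p ∨ q): β-rule — branch into p  //  q.
          branch 2.2.1 (add p):
            ○ open, literals {p=true}.
          branch 2.2.2 (add q):
            ○ open, literals {q=true}.
3 branches closed, 5 open.
An open branch gives a satisfying assignment: p=true, q=false, r=false, s=false, t=false.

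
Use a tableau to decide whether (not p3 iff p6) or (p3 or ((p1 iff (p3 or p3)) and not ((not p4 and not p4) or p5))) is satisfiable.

Initial set: {((not p3 iff p6) or (p3 or ((p1 iff (p3 or p3)) and not ((not p4 and not p4) or p5))))}.
((not p3 iff p6) or (p3 or ((p1 iff (p3 or p3)) and not ((not p4 and not p4) or p5)))): β-rule — branch into (not p3 iff p6)  //  (p3 or ((p1 iff (p3 or p3)) and not ((not p4 and not p4) or p5))).
  branch 1 (add (not p3 iff p6)):
    (not p3 iff p6): β-rule — branch into not p3, p6  //  not not p3, not p6.
      branch 1.1 (add not p3, p6):
        ○ open, literals {p3=0, p6=1}.
      branch 1.2 (add not not p3, not p6):
        ○ open, literals {p3=1, p6=0}.
  branch 2 (add (p3 or ((p1 iff (p3 or p3)) and not ((not p4 and not p4) or p5)))):
    (p3 or ((p1 iff (p3 or p3)) and not ((not p4 and not p4) or p5))): β-rule — branch into p3  //  ((p1 iff (p3 or p3)) and not ((not p4 and not p4) or p5)).
      branch 2.1 (add p3):
        ○ open, literals {p3=1}.
      branch 2.2 (add ((p1 iff (p3 or p3)) and not ((not p4 and not p4) or p5))):
        ((p1 iff (p3 or p3)) and not ((not p4 and not p4) or p5)): α-rule — add (p1 iff (p3 or p3)), not ((not p4 and not p4) or p5).
        not ((not p4 and not p4) or p5): α-rule — add not (not p4 and not p4), not p5.
        (p1 iff (p3 or p3)): β-rule — branch into p1, (p3 or p3)  //  not p1, not (p3 or p3).
          branch 2.2.1 (add p1, (p3 or p3)):
            not (not p4 and not p4): β-rule — branch into not not p4  //  not not p4.
              branch 2.2.1.1 (add not not p4):
                (p3 or p3): β-rule — branch into p3  //  p3.
                  branch 2.2.1.1.1 (add p3):
                    ○ open, literals {p1=1, p3=1, p4=1, p5=0}.
                  branch 2.2.1.1.2 (add p3):
                    ○ open, literals {p1=1, p3=1, p4=1, p5=0}.
              branch 2.2.1.2 (add not not p4):
                (p3 or p3): β-rule — branch into p3  //  p3.
                  branch 2.2.1.2.1 (add p3):
                    ○ open, literals {p1=1, p3=1, p4=1, p5=0}.
                  branch 2.2.1.2.2 (add p3):
                    ○ open, literals {p1=1, p3=1, p4=1, p5=0}.
          branch 2.2.2 (add not p1, not (p3 or p3)):
            not (p3 or p3): α-rule — add not p3, not p3.
            not (not p4 and not p4): β-rule — branch into not not p4  //  not not p4.
              branch 2.2.2.1 (add not not p4):
                ○ open, literals {p1=0, p3=0, p4=1, p5=0}.
              branch 2.2.2.2 (add not not p4):
                ○ open, literals {p1=0, p3=0, p4=1, p5=0}.
0 branches closed, 9 open.
An open branch gives a satisfying assignment: p3=0, p6=1.

Satisfiable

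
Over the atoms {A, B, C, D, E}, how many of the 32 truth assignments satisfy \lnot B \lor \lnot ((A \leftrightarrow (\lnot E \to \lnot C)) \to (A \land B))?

Initial set: {(\lnot B \lor \lnot ((A \leftrightarrow (\lnot E \to \lnot C)) \to (A \land B)))}.
(\lnot B \lor \lnot ((A \leftrightarrow (\lnot E \to \lnot C)) \to (A \land B))): β-rule — branch into \lnot B  //  \lnot ((A \leftrightarrow (\lnot E \to \lnot C)) \to (A \land B)).
  branch 1 (add \lnot B):
    ○ open, literals {B=0}.
  branch 2 (add \lnot ((A \leftrightarrow (\lnot E \to \lnot C)) \to (A \land B))):
    \lnot ((A \leftrightarrow (\lnot E \to \lnot C)) \to (A \land B)): α-rule — add (A \leftrightarrow (\lnot E \to \lnot C)), \lnot (A \land B).
    (A \leftrightarrow (\lnot E \to \lnot C)): β-rule — branch into A, (\lnot E \to \lnot C)  //  \lnot A, \lnot (\lnot E \to \lnot C).
      branch 2.1 (add A, (\lnot E \to \lnot C)):
        \lnot (A \land B): β-rule — branch into \lnot A  //  \lnot B.
          branch 2.1.1 (add \lnot A):
            × closes — contains both A and \lnot A.
          branch 2.1.2 (add \lnot B):
            (\lnot E \to \lnot C): β-rule — branch into \lnot \lnot E  //  \lnot C.
              branch 2.1.2.1 (add \lnot \lnot E):
                ○ open, literals {A=1, B=0, E=1}.
              branch 2.1.2.2 (add \lnot C):
                ○ open, literals {A=1, B=0, C=0}.
      branch 2.2 (add \lnot A, \lnot (\lnot E \to \lnot C)):
        \lnot (\lnot E \to \lnot C): α-rule — add \lnot E, \lnot \lnot C.
        \lnot (A \land B): β-rule — branch into \lnot A  //  \lnot B.
          branch 2.2.1 (add \lnot A):
            ○ open, literals {A=0, C=1, E=0}.
          branch 2.2.2 (add \lnot B):
            ○ open, literals {A=0, B=0, C=1, E=0}.
1 branch closed, 5 open.
Each open branch fixes some atoms; the unmentioned ones are free. Counting distinct full assignments: branch {B=0} (A, C, D, E) contributes 16 new; branch {A=1, B=0, E=1} (C, D) contributes 0 new; branch {A=1, B=0, C=0} (D, E) contributes 0 new; branch {A=0, C=1, E=0} (B, D) contributes 2 new; branch {A=0, B=0, C=1, E=0} (D) contributes 0 new. Total: 18.

18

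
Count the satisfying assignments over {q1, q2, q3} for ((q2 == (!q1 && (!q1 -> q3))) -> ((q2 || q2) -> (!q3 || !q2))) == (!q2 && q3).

3

Initial set: {(((q2 == (!q1 && (!q1 -> q3))) -> ((q2 || q2) -> (!q3 || !q2))) == (!q2 && q3))}.
(((q2 == (!q1 && (!q1 -> q3))) -> ((q2 || q2) -> (!q3 || !q2))) == (!q2 && q3)): β-rule — branch into ((q2 == (!q1 && (!q1 -> q3))) -> ((q2 || q2) -> (!q3 || !q2))), (!q2 && q3)  //  !((q2 == (!q1 && (!q1 -> q3))) -> ((q2 || q2) -> (!q3 || !q2))), !(!q2 && q3).
  branch 1 (add ((q2 == (!q1 && (!q1 -> q3))) -> ((q2 || q2) -> (!q3 || !q2))), (!q2 && q3)):
    (!q2 && q3): α-rule — add !q2, q3.
    ((q2 == (!q1 && (!q1 -> q3))) -> ((q2 || q2) -> (!q3 || !q2))): β-rule — branch into !(q2 == (!q1 && (!q1 -> q3)))  //  ((q2 || q2) -> (!q3 || !q2)).
      branch 1.1 (add !(q2 == (!q1 && (!q1 -> q3)))):
        !(q2 == (!q1 && (!q1 -> q3))): β-rule — branch into q2, !(!q1 && (!q1 -> q3))  //  !q2, (!q1 && (!q1 -> q3)).
          branch 1.1.1 (add q2, !(!q1 && (!q1 -> q3))):
            × closes — contains both q2 and !q2.
          branch 1.1.2 (add !q2, (!q1 && (!q1 -> q3))):
            (!q1 && (!q1 -> q3)): α-rule — add !q1, (!q1 -> q3).
            (!q1 -> q3): β-rule — branch into !!q1  //  q3.
              branch 1.1.2.1 (add !!q1):
                × closes — contains both q1 and !q1.
              branch 1.1.2.2 (add q3):
                ○ open, literals {q1=F, q2=F, q3=T}.
      branch 1.2 (add ((q2 || q2) -> (!q3 || !q2))):
        ((q2 || q2) -> (!q3 || !q2)): β-rule — branch into !(q2 || q2)  //  (!q3 || !q2).
          branch 1.2.1 (add !(q2 || q2)):
            !(q2 || q2): α-rule — add !q2, !q2.
            ○ open, literals {q2=F, q3=T}.
          branch 1.2.2 (add (!q3 || !q2)):
            (!q3 || !q2): β-rule — branch into !q3  //  !q2.
              branch 1.2.2.1 (add !q3):
                × closes — contains both q3 and !q3.
              branch 1.2.2.2 (add !q2):
                ○ open, literals {q2=F, q3=T}.
  branch 2 (add !((q2 == (!q1 && (!q1 -> q3))) -> ((q2 || q2) -> (!q3 || !q2))), !(!q2 && q3)):
    !((q2 == (!q1 && (!q1 -> q3))) -> ((q2 || q2) -> (!q3 || !q2))): α-rule — add (q2 == (!q1 && (!q1 -> q3))), !((q2 || q2) -> (!q3 || !q2)).
    !((q2 || q2) -> (!q3 || !q2)): α-rule — add (q2 || q2), !(!q3 || !q2).
    !(!q3 || !q2): α-rule — add !!q3, !!q2.
    !(!q2 && q3): β-rule — branch into !!q2  //  !q3.
      branch 2.1 (add !!q2):
        (q2 == (!q1 && (!q1 -> q3))): β-rule — branch into q2, (!q1 && (!q1 -> q3))  //  !q2, !(!q1 && (!q1 -> q3)).
          branch 2.1.1 (add q2, (!q1 && (!q1 -> q3))):
            (!q1 && (!q1 -> q3)): α-rule — add !q1, (!q1 -> q3).
            (q2 || q2): β-rule — branch into q2  //  q2.
              branch 2.1.1.1 (add q2):
                (!q1 -> q3): β-rule — branch into !!q1  //  q3.
                  branch 2.1.1.1.1 (add !!q1):
                    × closes — contains both q1 and !q1.
                  branch 2.1.1.1.2 (add q3):
                    ○ open, literals {q1=F, q2=T, q3=T}.
              branch 2.1.1.2 (add q2):
                (!q1 -> q3): β-rule — branch into !!q1  //  q3.
                  branch 2.1.1.2.1 (add !!q1):
                    × closes — contains both q1 and !q1.
                  branch 2.1.1.2.2 (add q3):
                    ○ open, literals {q1=F, q2=T, q3=T}.
          branch 2.1.2 (add !q2, !(!q1 && (!q1 -> q3))):
            × closes — contains both q2 and !q2.
      branch 2.2 (add !q3):
        × closes — contains both q3 and !q3.
7 branches closed, 5 open.
Each open branch fixes some atoms; the unmentioned ones are free. Counting distinct full assignments: branch {q1=F, q2=F, q3=T} (none free) contributes 1 new; branch {q2=F, q3=T} (q1) contributes 1 new; branch {q2=F, q3=T} (q1) contributes 0 new; branch {q1=F, q2=T, q3=T} (none free) contributes 1 new; branch {q1=F, q2=T, q3=T} (none free) contributes 0 new. Total: 3.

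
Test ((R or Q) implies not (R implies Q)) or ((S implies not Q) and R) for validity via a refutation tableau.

Not valid

Assume the negation and expand:
Initial set: {not (((R or Q) implies not (R implies Q)) or ((S implies not Q) and R))}.
not (((R or Q) implies not (R implies Q)) or ((S implies not Q) and R)): α-rule — add not ((R or Q) implies not (R implies Q)), not ((S implies not Q) and R).
not ((R or Q) implies not (R implies Q)): α-rule — add (R or Q), not not (R implies Q).
not ((S implies not Q) and R): β-rule — branch into not (S implies not Q)  //  not R.
  branch 1 (add not (S implies not Q)):
    not (S implies not Q): α-rule — add S, not not Q.
    (R or Q): β-rule — branch into R  //  Q.
      branch 1.1 (add R):
        not not (R implies Q): β-rule — branch into not R  //  Q.
          branch 1.1.1 (add not R):
            × closes — contains both R and not R.
          branch 1.1.2 (add Q):
            ○ open, literals {Q=T, R=T, S=T}.
      branch 1.2 (add Q):
        not not (R implies Q): β-rule — branch into not R  //  Q.
          branch 1.2.1 (add not R):
            ○ open, literals {Q=T, R=F, S=T}.
          branch 1.2.2 (add Q):
            ○ open, literals {Q=T, S=T}.
  branch 2 (add not R):
    (R or Q): β-rule — branch into R  //  Q.
      branch 2.1 (add R):
        × closes — contains both R and not R.
      branch 2.2 (add Q):
        not not (R implies Q): β-rule — branch into not R  //  Q.
          branch 2.2.1 (add not R):
            ○ open, literals {Q=T, R=F}.
          branch 2.2.2 (add Q):
            ○ open, literals {Q=T, R=F}.
2 branches closed, 5 open.
An open branch gives a countermodel: Q=T, R=T, S=T (unmentioned atoms arbitrary); under it the original formula is false.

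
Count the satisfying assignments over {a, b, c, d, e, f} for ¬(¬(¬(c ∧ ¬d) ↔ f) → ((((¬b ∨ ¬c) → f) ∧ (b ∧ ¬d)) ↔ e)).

16

Initial set: {¬(¬(¬(c ∧ ¬d) ↔ f) → ((((¬b ∨ ¬c) → f) ∧ (b ∧ ¬d)) ↔ e))}.
¬(¬(¬(c ∧ ¬d) ↔ f) → ((((¬b ∨ ¬c) → f) ∧ (b ∧ ¬d)) ↔ e)): α-rule — add ¬(¬(c ∧ ¬d) ↔ f), ¬((((¬b ∨ ¬c) → f) ∧ (b ∧ ¬d)) ↔ e).
¬(¬(c ∧ ¬d) ↔ f): β-rule — branch into ¬(c ∧ ¬d), ¬f  //  ¬¬(c ∧ ¬d), f.
  branch 1 (add ¬(c ∧ ¬d), ¬f):
    ¬((((¬b ∨ ¬c) → f) ∧ (b ∧ ¬d)) ↔ e): β-rule — branch into (((¬b ∨ ¬c) → f) ∧ (b ∧ ¬d)), ¬e  //  ¬(((¬b ∨ ¬c) → f) ∧ (b ∧ ¬d)), e.
      branch 1.1 (add (((¬b ∨ ¬c) → f) ∧ (b ∧ ¬d)), ¬e):
        (((¬b ∨ ¬c) → f) ∧ (b ∧ ¬d)): α-rule — add ((¬b ∨ ¬c) → f), (b ∧ ¬d).
        (b ∧ ¬d): α-rule — add b, ¬d.
        ¬(c ∧ ¬d): β-rule — branch into ¬c  //  ¬¬d.
          branch 1.1.1 (add ¬c):
            ((¬b ∨ ¬c) → f): β-rule — branch into ¬(¬b ∨ ¬c)  //  f.
              branch 1.1.1.1 (add ¬(¬b ∨ ¬c)):
                ¬(¬b ∨ ¬c): α-rule — add ¬¬b, ¬¬c.
                × closes — contains both c and ¬c.
              branch 1.1.1.2 (add f):
                × closes — contains both f and ¬f.
          branch 1.1.2 (add ¬¬d):
            × closes — contains both d and ¬d.
      branch 1.2 (add ¬(((¬b ∨ ¬c) → f) ∧ (b ∧ ¬d)), e):
        ¬(c ∧ ¬d): β-rule — branch into ¬c  //  ¬¬d.
          branch 1.2.1 (add ¬c):
            ¬(((¬b ∨ ¬c) → f) ∧ (b ∧ ¬d)): β-rule — branch into ¬((¬b ∨ ¬c) → f)  //  ¬(b ∧ ¬d).
              branch 1.2.1.1 (add ¬((¬b ∨ ¬c) → f)):
                ¬((¬b ∨ ¬c) → f): α-rule — add (¬b ∨ ¬c), ¬f.
                (¬b ∨ ¬c): β-rule — branch into ¬b  //  ¬c.
                  branch 1.2.1.1.1 (add ¬b):
                    ○ open, literals {b=F, c=F, e=T, f=F}.
                  branch 1.2.1.1.2 (add ¬c):
                    ○ open, literals {c=F, e=T, f=F}.
              branch 1.2.1.2 (add ¬(b ∧ ¬d)):
                ¬(b ∧ ¬d): β-rule — branch into ¬b  //  ¬¬d.
                  branch 1.2.1.2.1 (add ¬b):
                    ○ open, literals {b=F, c=F, e=T, f=F}.
                  branch 1.2.1.2.2 (add ¬¬d):
                    ○ open, literals {c=F, d=T, e=T, f=F}.
          branch 1.2.2 (add ¬¬d):
            ¬(((¬b ∨ ¬c) → f) ∧ (b ∧ ¬d)): β-rule — branch into ¬((¬b ∨ ¬c) → f)  //  ¬(b ∧ ¬d).
              branch 1.2.2.1 (add ¬((¬b ∨ ¬c) → f)):
                ¬((¬b ∨ ¬c) → f): α-rule — add (¬b ∨ ¬c), ¬f.
                (¬b ∨ ¬c): β-rule — branch into ¬b  //  ¬c.
                  branch 1.2.2.1.1 (add ¬b):
                    ○ open, literals {b=F, d=T, e=T, f=F}.
                  branch 1.2.2.1.2 (add ¬c):
                    ○ open, literals {c=F, d=T, e=T, f=F}.
              branch 1.2.2.2 (add ¬(b ∧ ¬d)):
                ¬(b ∧ ¬d): β-rule — branch into ¬b  //  ¬¬d.
                  branch 1.2.2.2.1 (add ¬b):
                    ○ open, literals {b=F, d=T, e=T, f=F}.
                  branch 1.2.2.2.2 (add ¬¬d):
                    ○ open, literals {d=T, e=T, f=F}.
  branch 2 (add ¬¬(c ∧ ¬d), f):
    ¬¬(c ∧ ¬d): α-rule — add c, ¬d.
    ¬((((¬b ∨ ¬c) → f) ∧ (b ∧ ¬d)) ↔ e): β-rule — branch into (((¬b ∨ ¬c) → f) ∧ (b ∧ ¬d)), ¬e  //  ¬(((¬b ∨ ¬c) → f) ∧ (b ∧ ¬d)), e.
      branch 2.1 (add (((¬b ∨ ¬c) → f) ∧ (b ∧ ¬d)), ¬e):
        (((¬b ∨ ¬c) → f) ∧ (b ∧ ¬d)): α-rule — add ((¬b ∨ ¬c) → f), (b ∧ ¬d).
        (b ∧ ¬d): α-rule — add b, ¬d.
        ((¬b ∨ ¬c) → f): β-rule — branch into ¬(¬b ∨ ¬c)  //  f.
          branch 2.1.1 (add ¬(¬b ∨ ¬c)):
            ¬(¬b ∨ ¬c): α-rule — add ¬¬b, ¬¬c.
            ○ open, literals {b=T, c=T, d=F, e=F, f=T}.
          branch 2.1.2 (add f):
            ○ open, literals {b=T, c=T, d=F, e=F, f=T}.
      branch 2.2 (add ¬(((¬b ∨ ¬c) → f) ∧ (b ∧ ¬d)), e):
        ¬(((¬b ∨ ¬c) → f) ∧ (b ∧ ¬d)): β-rule — branch into ¬((¬b ∨ ¬c) → f)  //  ¬(b ∧ ¬d).
          branch 2.2.1 (add ¬((¬b ∨ ¬c) → f)):
            ¬((¬b ∨ ¬c) → f): α-rule — add (¬b ∨ ¬c), ¬f.
            × closes — contains both f and ¬f.
          branch 2.2.2 (add ¬(b ∧ ¬d)):
            ¬(b ∧ ¬d): β-rule — branch into ¬b  //  ¬¬d.
              branch 2.2.2.1 (add ¬b):
                ○ open, literals {b=F, c=T, d=F, e=T, f=T}.
              branch 2.2.2.2 (add ¬¬d):
                × closes — contains both d and ¬d.
5 branches closed, 11 open.
Each open branch fixes some atoms; the unmentioned ones are free. Counting distinct full assignments: branch {b=F, c=F, e=T, f=F} (a, d) contributes 4 new; branch {c=F, e=T, f=F} (a, b, d) contributes 4 new; branch {b=F, c=F, e=T, f=F} (a, d) contributes 0 new; branch {c=F, d=T, e=T, f=F} (a, b) contributes 0 new; branch {b=F, d=T, e=T, f=F} (a, c) contributes 2 new; branch {c=F, d=T, e=T, f=F} (a, b) contributes 0 new; branch {b=F, d=T, e=T, f=F} (a, c) contributes 0 new; branch {d=T, e=T, f=F} (a, b, c) contributes 2 new; branch {b=T, c=T, d=F, e=F, f=T} (a) contributes 2 new; branch {b=T, c=T, d=F, e=F, f=T} (a) contributes 0 new; branch {b=F, c=T, d=F, e=T, f=T} (a) contributes 2 new. Total: 16.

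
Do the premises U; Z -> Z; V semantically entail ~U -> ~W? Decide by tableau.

Initial set: {U; (Z -> Z); V; ~(~U -> ~W)}.
~(~U -> ~W): α-rule — add ~U, ~~W.
× closes — contains both U and ~U.
All 1 branch closes.
Every branch closed, so the premises entail the conclusion.

Yes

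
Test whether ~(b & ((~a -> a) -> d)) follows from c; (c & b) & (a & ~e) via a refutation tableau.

No

Initial set: {c; ((c & b) & (a & ~e)); ~~(b & ((~a -> a) -> d))}.
((c & b) & (a & ~e)): α-rule — add (c & b), (a & ~e).
~~(b & ((~a -> a) -> d)): α-rule — add b, ((~a -> a) -> d).
(c & b): α-rule — add c, b.
(a & ~e): α-rule — add a, ~e.
((~a -> a) -> d): β-rule — branch into ~(~a -> a)  //  d.
  branch 1 (add ~(~a -> a)):
    ~(~a -> a): α-rule — add ~a, ~a.
    × closes — contains both a and ~a.
  branch 2 (add d):
    ○ open, literals {a=1, b=1, c=1, d=1, e=0}.
1 branch closed, 1 open.
An open branch gives a countermodel: a=1, b=1, c=1, d=1, e=0 (unmentioned atoms arbitrary); the premises hold there but the conclusion fails.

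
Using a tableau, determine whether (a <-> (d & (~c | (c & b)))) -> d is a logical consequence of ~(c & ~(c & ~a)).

Initial set: {~(c & ~(c & ~a)); ~((a <-> (d & (~c | (c & b)))) -> d)}.
~((a <-> (d & (~c | (c & b)))) -> d): α-rule — add (a <-> (d & (~c | (c & b)))), ~d.
~(c & ~(c & ~a)): β-rule — branch into ~c  //  ~~(c & ~a).
  branch 1 (add ~c):
    (a <-> (d & (~c | (c & b)))): β-rule — branch into a, (d & (~c | (c & b)))  //  ~a, ~(d & (~c | (c & b))).
      branch 1.1 (add a, (d & (~c | (c & b)))):
        (d & (~c | (c & b))): α-rule — add d, (~c | (c & b)).
        × closes — contains both d and ~d.
      branch 1.2 (add ~a, ~(d & (~c | (c & b)))):
        ~(d & (~c | (c & b))): β-rule — branch into ~d  //  ~(~c | (c & b)).
          branch 1.2.1 (add ~d):
            ○ open, literals {a=F, c=F, d=F}.
          branch 1.2.2 (add ~(~c | (c & b))):
            ~(~c | (c & b)): α-rule — add ~~c, ~(c & b).
            × closes — contains both c and ~c.
  branch 2 (add ~~(c & ~a)):
    ~~(c & ~a): α-rule — add c, ~a.
    (a <-> (d & (~c | (c & b)))): β-rule — branch into a, (d & (~c | (c & b)))  //  ~a, ~(d & (~c | (c & b))).
      branch 2.1 (add a, (d & (~c | (c & b)))):
        × closes — contains both a and ~a.
      branch 2.2 (add ~a, ~(d & (~c | (c & b)))):
        ~(d & (~c | (c & b))): β-rule — branch into ~d  //  ~(~c | (c & b)).
          branch 2.2.1 (add ~d):
            ○ open, literals {a=F, c=T, d=F}.
          branch 2.2.2 (add ~(~c | (c & b))):
            ~(~c | (c & b)): α-rule — add ~~c, ~(c & b).
            ~(c & b): β-rule — branch into ~c  //  ~b.
              branch 2.2.2.1 (add ~c):
                × closes — contains both c and ~c.
              branch 2.2.2.2 (add ~b):
                ○ open, literals {a=F, b=F, c=T, d=F}.
4 branches closed, 3 open.
An open branch gives a countermodel: a=F, c=F, d=F (unmentioned atoms arbitrary); the premises hold there but the conclusion fails.

No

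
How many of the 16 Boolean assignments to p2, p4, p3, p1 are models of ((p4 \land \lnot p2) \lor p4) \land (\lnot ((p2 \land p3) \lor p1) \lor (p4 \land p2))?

Initial set: {(((p4 \land \lnot p2) \lor p4) \land (\lnot ((p2 \land p3) \lor p1) \lor (p4 \land p2)))}.
(((p4 \land \lnot p2) \lor p4) \land (\lnot ((p2 \land p3) \lor p1) \lor (p4 \land p2))): α-rule — add ((p4 \land \lnot p2) \lor p4), (\lnot ((p2 \land p3) \lor p1) \lor (p4 \land p2)).
((p4 \land \lnot p2) \lor p4): β-rule — branch into (p4 \land \lnot p2)  //  p4.
  branch 1 (add (p4 \land \lnot p2)):
    (p4 \land \lnot p2): α-rule — add p4, \lnot p2.
    (\lnot ((p2 \land p3) \lor p1) \lor (p4 \land p2)): β-rule — branch into \lnot ((p2 \land p3) \lor p1)  //  (p4 \land p2).
      branch 1.1 (add \lnot ((p2 \land p3) \lor p1)):
        \lnot ((p2 \land p3) \lor p1): α-rule — add \lnot (p2 \land p3), \lnot p1.
        \lnot (p2 \land p3): β-rule — branch into \lnot p2  //  \lnot p3.
          branch 1.1.1 (add \lnot p2):
            ○ open, literals {p1=F, p2=F, p4=T}.
          branch 1.1.2 (add \lnot p3):
            ○ open, literals {p1=F, p2=F, p3=F, p4=T}.
      branch 1.2 (add (p4 \land p2)):
        (p4 \land p2): α-rule — add p4, p2.
        × closes — contains both p2 and \lnot p2.
  branch 2 (add p4):
    (\lnot ((p2 \land p3) \lor p1) \lor (p4 \land p2)): β-rule — branch into \lnot ((p2 \land p3) \lor p1)  //  (p4 \land p2).
      branch 2.1 (add \lnot ((p2 \land p3) \lor p1)):
        \lnot ((p2 \land p3) \lor p1): α-rule — add \lnot (p2 \land p3), \lnot p1.
        \lnot (p2 \land p3): β-rule — branch into \lnot p2  //  \lnot p3.
          branch 2.1.1 (add \lnot p2):
            ○ open, literals {p1=F, p2=F, p4=T}.
          branch 2.1.2 (add \lnot p3):
            ○ open, literals {p1=F, p3=F, p4=T}.
      branch 2.2 (add (p4 \land p2)):
        (p4 \land p2): α-rule — add p4, p2.
        ○ open, literals {p2=T, p4=T}.
1 branch closed, 5 open.
Each open branch fixes some atoms; the unmentioned ones are free. Counting distinct full assignments: branch {p1=F, p2=F, p4=T} (p3) contributes 2 new; branch {p1=F, p2=F, p3=F, p4=T} (none free) contributes 0 new; branch {p1=F, p2=F, p4=T} (p3) contributes 0 new; branch {p1=F, p3=F, p4=T} (p2) contributes 1 new; branch {p2=T, p4=T} (p3, p1) contributes 3 new. Total: 6.

6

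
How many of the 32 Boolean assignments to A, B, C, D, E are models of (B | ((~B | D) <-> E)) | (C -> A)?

Initial set: {((B | ((~B | D) <-> E)) | (C -> A))}.
((B | ((~B | D) <-> E)) | (C -> A)): β-rule — branch into (B | ((~B | D) <-> E))  //  (C -> A).
  branch 1 (add (B | ((~B | D) <-> E))):
    (B | ((~B | D) <-> E)): β-rule — branch into B  //  ((~B | D) <-> E).
      branch 1.1 (add B):
        ○ open, literals {B=true}.
      branch 1.2 (add ((~B | D) <-> E)):
        ((~B | D) <-> E): β-rule — branch into (~B | D), E  //  ~(~B | D), ~E.
          branch 1.2.1 (add (~B | D), E):
            (~B | D): β-rule — branch into ~B  //  D.
              branch 1.2.1.1 (add ~B):
                ○ open, literals {B=false, E=true}.
              branch 1.2.1.2 (add D):
                ○ open, literals {D=true, E=true}.
          branch 1.2.2 (add ~(~B | D), ~E):
            ~(~B | D): α-rule — add ~~B, ~D.
            ○ open, literals {B=true, D=false, E=false}.
  branch 2 (add (C -> A)):
    (C -> A): β-rule — branch into ~C  //  A.
      branch 2.1 (add ~C):
        ○ open, literals {C=false}.
      branch 2.2 (add A):
        ○ open, literals {A=true}.
0 branches closed, 6 open.
Each open branch fixes some atoms; the unmentioned ones are free. Counting distinct full assignments: branch {B=true} (A, C, D, E) contributes 16 new; branch {B=false, E=true} (A, C, D) contributes 8 new; branch {D=true, E=true} (A, B, C) contributes 0 new; branch {B=true, D=false, E=false} (A, C) contributes 0 new; branch {C=false} (A, B, D, E) contributes 4 new; branch {A=true} (B, C, D, E) contributes 2 new. Total: 30.

30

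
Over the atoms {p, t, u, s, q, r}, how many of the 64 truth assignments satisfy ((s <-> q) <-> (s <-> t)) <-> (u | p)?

32

Initial set: {(((s <-> q) <-> (s <-> t)) <-> (u | p))}.
(((s <-> q) <-> (s <-> t)) <-> (u | p)): β-rule — branch into ((s <-> q) <-> (s <-> t)), (u | p)  //  ~((s <-> q) <-> (s <-> t)), ~(u | p).
  branch 1 (add ((s <-> q) <-> (s <-> t)), (u | p)):
    ((s <-> q) <-> (s <-> t)): β-rule — branch into (s <-> q), (s <-> t)  //  ~(s <-> q), ~(s <-> t).
      branch 1.1 (add (s <-> q), (s <-> t)):
        (u | p): β-rule — branch into u  //  p.
          branch 1.1.1 (add u):
            (s <-> q): β-rule — branch into s, q  //  ~s, ~q.
              branch 1.1.1.1 (add s, q):
                (s <-> t): β-rule — branch into s, t  //  ~s, ~t.
                  branch 1.1.1.1.1 (add s, t):
                    ○ open, literals {q=1, s=1, t=1, u=1}.
                  branch 1.1.1.1.2 (add ~s, ~t):
                    × closes — contains both s and ~s.
              branch 1.1.1.2 (add ~s, ~q):
                (s <-> t): β-rule — branch into s, t  //  ~s, ~t.
                  branch 1.1.1.2.1 (add s, t):
                    × closes — contains both s and ~s.
                  branch 1.1.1.2.2 (add ~s, ~t):
                    ○ open, literals {q=0, s=0, t=0, u=1}.
          branch 1.1.2 (add p):
            (s <-> q): β-rule — branch into s, q  //  ~s, ~q.
              branch 1.1.2.1 (add s, q):
                (s <-> t): β-rule — branch into s, t  //  ~s, ~t.
                  branch 1.1.2.1.1 (add s, t):
                    ○ open, literals {p=1, q=1, s=1, t=1}.
                  branch 1.1.2.1.2 (add ~s, ~t):
                    × closes — contains both s and ~s.
              branch 1.1.2.2 (add ~s, ~q):
                (s <-> t): β-rule — branch into s, t  //  ~s, ~t.
                  branch 1.1.2.2.1 (add s, t):
                    × closes — contains both s and ~s.
                  branch 1.1.2.2.2 (add ~s, ~t):
                    ○ open, literals {p=1, q=0, s=0, t=0}.
      branch 1.2 (add ~(s <-> q), ~(s <-> t)):
        (u | p): β-rule — branch into u  //  p.
          branch 1.2.1 (add u):
            ~(s <-> q): β-rule — branch into s, ~q  //  ~s, q.
              branch 1.2.1.1 (add s, ~q):
                ~(s <-> t): β-rule — branch into s, ~t  //  ~s, t.
                  branch 1.2.1.1.1 (add s, ~t):
                    ○ open, literals {q=0, s=1, t=0, u=1}.
                  branch 1.2.1.1.2 (add ~s, t):
                    × closes — contains both s and ~s.
              branch 1.2.1.2 (add ~s, q):
                ~(s <-> t): β-rule — branch into s, ~t  //  ~s, t.
                  branch 1.2.1.2.1 (add s, ~t):
                    × closes — contains both s and ~s.
                  branch 1.2.1.2.2 (add ~s, t):
                    ○ open, literals {q=1, s=0, t=1, u=1}.
          branch 1.2.2 (add p):
            ~(s <-> q): β-rule — branch into s, ~q  //  ~s, q.
              branch 1.2.2.1 (add s, ~q):
                ~(s <-> t): β-rule — branch into s, ~t  //  ~s, t.
                  branch 1.2.2.1.1 (add s, ~t):
                    ○ open, literals {p=1, q=0, s=1, t=0}.
                  branch 1.2.2.1.2 (add ~s, t):
                    × closes — contains both s and ~s.
              branch 1.2.2.2 (add ~s, q):
                ~(s <-> t): β-rule — branch into s, ~t  //  ~s, t.
                  branch 1.2.2.2.1 (add s, ~t):
                    × closes — contains both s and ~s.
                  branch 1.2.2.2.2 (add ~s, t):
                    ○ open, literals {p=1, q=1, s=0, t=1}.
  branch 2 (add ~((s <-> q) <-> (s <-> t)), ~(u | p)):
    ~(u | p): α-rule — add ~u, ~p.
    ~((s <-> q) <-> (s <-> t)): β-rule — branch into (s <-> q), ~(s <-> t)  //  ~(s <-> q), (s <-> t).
      branch 2.1 (add (s <-> q), ~(s <-> t)):
        (s <-> q): β-rule — branch into s, q  //  ~s, ~q.
          branch 2.1.1 (add s, q):
            ~(s <-> t): β-rule — branch into s, ~t  //  ~s, t.
              branch 2.1.1.1 (add s, ~t):
                ○ open, literals {p=0, q=1, s=1, t=0, u=0}.
              branch 2.1.1.2 (add ~s, t):
                × closes — contains both s and ~s.
          branch 2.1.2 (add ~s, ~q):
            ~(s <-> t): β-rule — branch into s, ~t  //  ~s, t.
              branch 2.1.2.1 (add s, ~t):
                × closes — contains both s and ~s.
              branch 2.1.2.2 (add ~s, t):
                ○ open, literals {p=0, q=0, s=0, t=1, u=0}.
      branch 2.2 (add ~(s <-> q), (s <-> t)):
        ~(s <-> q): β-rule — branch into s, ~q  //  ~s, q.
          branch 2.2.1 (add s, ~q):
            (s <-> t): β-rule — branch into s, t  //  ~s, ~t.
              branch 2.2.1.1 (add s, t):
                ○ open, literals {p=0, q=0, s=1, t=1, u=0}.
              branch 2.2.1.2 (add ~s, ~t):
                × closes — contains both s and ~s.
          branch 2.2.2 (add ~s, q):
            (s <-> t): β-rule — branch into s, t  //  ~s, ~t.
              branch 2.2.2.1 (add s, t):
                × closes — contains both s and ~s.
              branch 2.2.2.2 (add ~s, ~t):
                ○ open, literals {p=0, q=1, s=0, t=0, u=0}.
12 branches closed, 12 open.
Each open branch fixes some atoms; the unmentioned ones are free. Counting distinct full assignments: branch {q=1, s=1, t=1, u=1} (p, r) contributes 4 new; branch {q=0, s=0, t=0, u=1} (p, r) contributes 4 new; branch {p=1, q=1, s=1, t=1} (u, r) contributes 2 new; branch {p=1, q=0, s=0, t=0} (u, r) contributes 2 new; branch {q=0, s=1, t=0, u=1} (p, r) contributes 4 new; branch {q=1, s=0, t=1, u=1} (p, r) contributes 4 new; branch {p=1, q=0, s=1, t=0} (u, r) contributes 2 new; branch {p=1, q=1, s=0, t=1} (u, r) contributes 2 new; branch {p=0, q=1, s=1, t=0, u=0} (r) contributes 2 new; branch {p=0, q=0, s=0, t=1, u=0} (r) contributes 2 new; branch {p=0, q=0, s=1, t=1, u=0} (r) contributes 2 new; branch {p=0, q=1, s=0, t=0, u=0} (r) contributes 2 new. Total: 32.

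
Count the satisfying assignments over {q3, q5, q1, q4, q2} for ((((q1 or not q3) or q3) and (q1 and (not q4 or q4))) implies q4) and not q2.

12

Initial set: {T (((((q1 or not q3) or q3) and (q1 and (not q4 or q4))) implies q4) and not q2)}.
T (((((q1 or not q3) or q3) and (q1 and (not q4 or q4))) implies q4) and not q2): α-rule — add T ((((q1 or not q3) or q3) and (q1 and (not q4 or q4))) implies q4), T not q2.
T ((((q1 or not q3) or q3) and (q1 and (not q4 or q4))) implies q4): β-rule — branch into F (((q1 or not q3) or q3) and (q1 and (not q4 or q4)))  //  T q4.
  branch 1 (add F (((q1 or not q3) or q3) and (q1 and (not q4 or q4)))):
    F (((q1 or not q3) or q3) and (q1 and (not q4 or q4))): β-rule — branch into F ((q1 or not q3) or q3)  //  F (q1 and (not q4 or q4)).
      branch 1.1 (add F ((q1 or not q3) or q3)):
        F ((q1 or not q3) or q3): α-rule — add F (q1 or not q3), F q3.
        F (q1 or not q3): α-rule — add F q1, F not q3.
        × closes — contains both q3 and not q3.
      branch 1.2 (add F (q1 and (not q4 or q4))):
        F (q1 and (not q4 or q4)): β-rule — branch into F q1  //  F (not q4 or q4).
          branch 1.2.1 (add F q1):
            ○ open, literals {q1=F, q2=F}.
          branch 1.2.2 (add F (not q4 or q4)):
            F (not q4 or q4): α-rule — add F not q4, F q4.
            × closes — contains both q4 and not q4.
  branch 2 (add T q4):
    ○ open, literals {q2=F, q4=T}.
2 branches closed, 2 open.
Each open branch fixes some atoms; the unmentioned ones are free. Counting distinct full assignments: branch {q1=F, q2=F} (q3, q5, q4) contributes 8 new; branch {q2=F, q4=T} (q3, q5, q1) contributes 4 new. Total: 12.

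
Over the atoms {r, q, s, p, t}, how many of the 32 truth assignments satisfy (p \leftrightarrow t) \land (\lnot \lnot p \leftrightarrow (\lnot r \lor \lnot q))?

Initial set: {((p \leftrightarrow t) \land (\lnot \lnot p \leftrightarrow (\lnot r \lor \lnot q)))}.
((p \leftrightarrow t) \land (\lnot \lnot p \leftrightarrow (\lnot r \lor \lnot q))): α-rule — add (p \leftrightarrow t), (\lnot \lnot p \leftrightarrow (\lnot r \lor \lnot q)).
(p \leftrightarrow t): β-rule — branch into p, t  //  \lnot p, \lnot t.
  branch 1 (add p, t):
    (\lnot \lnot p \leftrightarrow (\lnot r \lor \lnot q)): β-rule — branch into \lnot \lnot p, (\lnot r \lor \lnot q)  //  \lnot \lnot \lnot p, \lnot (\lnot r \lor \lnot q).
      branch 1.1 (add \lnot \lnot p, (\lnot r \lor \lnot q)):
        \lnot \lnot p: drop double negation, giving p.
        (\lnot r \lor \lnot q): β-rule — branch into \lnot r  //  \lnot q.
          branch 1.1.1 (add \lnot r):
            ○ open, literals {p=T, r=F, t=T}.
          branch 1.1.2 (add \lnot q):
            ○ open, literals {p=T, q=F, t=T}.
      branch 1.2 (add \lnot \lnot \lnot p, \lnot (\lnot r \lor \lnot q)):
        \lnot \lnot \lnot p: drop double negation, giving \lnot p.
        × closes — contains both p and \lnot p.
  branch 2 (add \lnot p, \lnot t):
    (\lnot \lnot p \leftrightarrow (\lnot r \lor \lnot q)): β-rule — branch into \lnot \lnot p, (\lnot r \lor \lnot q)  //  \lnot \lnot \lnot p, \lnot (\lnot r \lor \lnot q).
      branch 2.1 (add \lnot \lnot p, (\lnot r \lor \lnot q)):
        \lnot \lnot p: drop double negation, giving p.
        × closes — contains both p and \lnot p.
      branch 2.2 (add \lnot \lnot \lnot p, \lnot (\lnot r \lor \lnot q)):
        \lnot \lnot \lnot p: drop double negation, giving \lnot p.
        \lnot (\lnot r \lor \lnot q): α-rule — add \lnot \lnot r, \lnot \lnot q.
        ○ open, literals {p=F, q=T, r=T, t=F}.
2 branches closed, 3 open.
Each open branch fixes some atoms; the unmentioned ones are free. Counting distinct full assignments: branch {p=T, r=F, t=T} (q, s) contributes 4 new; branch {p=T, q=F, t=T} (r, s) contributes 2 new; branch {p=F, q=T, r=T, t=F} (s) contributes 2 new. Total: 8.

8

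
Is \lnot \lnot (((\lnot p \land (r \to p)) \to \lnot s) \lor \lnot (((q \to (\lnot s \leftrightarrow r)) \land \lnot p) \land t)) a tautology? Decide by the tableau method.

Not valid

Assume the negation and expand:
Initial set: {\lnot \lnot \lnot (((\lnot p \land (r \to p)) \to \lnot s) \lor \lnot (((q \to (\lnot s \leftrightarrow r)) \land \lnot p) \land t))}.
\lnot \lnot \lnot (((\lnot p \land (r \to p)) \to \lnot s) \lor \lnot (((q \to (\lnot s \leftrightarrow r)) \land \lnot p) \land t)): drop double negation, giving \lnot (((\lnot p \land (r \to p)) \to \lnot s) \lor \lnot (((q \to (\lnot s \leftrightarrow r)) \land \lnot p) \land t)).
\lnot (((\lnot p \land (r \to p)) \to \lnot s) \lor \lnot (((q \to (\lnot s \leftrightarrow r)) \land \lnot p) \land t)): α-rule — add \lnot ((\lnot p \land (r \to p)) \to \lnot s), \lnot \lnot (((q \to (\lnot s \leftrightarrow r)) \land \lnot p) \land t).
\lnot ((\lnot p \land (r \to p)) \to \lnot s): α-rule — add (\lnot p \land (r \to p)), \lnot \lnot s.
\lnot \lnot (((q \to (\lnot s \leftrightarrow r)) \land \lnot p) \land t): α-rule — add ((q \to (\lnot s \leftrightarrow r)) \land \lnot p), t.
(\lnot p \land (r \to p)): α-rule — add \lnot p, (r \to p).
((q \to (\lnot s \leftrightarrow r)) \land \lnot p): α-rule — add (q \to (\lnot s \leftrightarrow r)), \lnot p.
(r \to p): β-rule — branch into \lnot r  //  p.
  branch 1 (add \lnot r):
    (q \to (\lnot s \leftrightarrow r)): β-rule — branch into \lnot q  //  (\lnot s \leftrightarrow r).
      branch 1.1 (add \lnot q):
        ○ open, literals {p=false, q=false, r=false, s=true, t=true}.
      branch 1.2 (add (\lnot s \leftrightarrow r)):
        (\lnot s \leftrightarrow r): β-rule — branch into \lnot s, r  //  \lnot \lnot s, \lnot r.
          branch 1.2.1 (add \lnot s, r):
            × closes — contains both s and \lnot s.
          branch 1.2.2 (add \lnot \lnot s, \lnot r):
            ○ open, literals {p=false, r=false, s=true, t=true}.
  branch 2 (add p):
    × closes — contains both p and \lnot p.
2 branches closed, 2 open.
An open branch gives a countermodel: p=false, q=false, r=false, s=true, t=true (unmentioned atoms arbitrary); under it the original formula is false.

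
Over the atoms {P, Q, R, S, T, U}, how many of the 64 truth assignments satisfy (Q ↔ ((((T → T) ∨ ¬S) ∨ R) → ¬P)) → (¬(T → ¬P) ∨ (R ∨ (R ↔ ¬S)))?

Initial set: {((Q ↔ ((((T → T) ∨ ¬S) ∨ R) → ¬P)) → (¬(T → ¬P) ∨ (R ∨ (R ↔ ¬S))))}.
((Q ↔ ((((T → T) ∨ ¬S) ∨ R) → ¬P)) → (¬(T → ¬P) ∨ (R ∨ (R ↔ ¬S)))): β-rule — branch into ¬(Q ↔ ((((T → T) ∨ ¬S) ∨ R) → ¬P))  //  (¬(T → ¬P) ∨ (R ∨ (R ↔ ¬S))).
  branch 1 (add ¬(Q ↔ ((((T → T) ∨ ¬S) ∨ R) → ¬P))):
    ¬(Q ↔ ((((T → T) ∨ ¬S) ∨ R) → ¬P)): β-rule — branch into Q, ¬((((T → T) ∨ ¬S) ∨ R) → ¬P)  //  ¬Q, ((((T → T) ∨ ¬S) ∨ R) → ¬P).
      branch 1.1 (add Q, ¬((((T → T) ∨ ¬S) ∨ R) → ¬P)):
        ¬((((T → T) ∨ ¬S) ∨ R) → ¬P): α-rule — add (((T → T) ∨ ¬S) ∨ R), ¬¬P.
        (((T → T) ∨ ¬S) ∨ R): β-rule — branch into ((T → T) ∨ ¬S)  //  R.
          branch 1.1.1 (add ((T → T) ∨ ¬S)):
            ((T → T) ∨ ¬S): β-rule — branch into (T → T)  //  ¬S.
              branch 1.1.1.1 (add (T → T)):
                (T → T): β-rule — branch into ¬T  //  T.
                  branch 1.1.1.1.1 (add ¬T):
                    ○ open, literals {P=T, Q=T, T=F}.
                  branch 1.1.1.1.2 (add T):
                    ○ open, literals {P=T, Q=T, T=T}.
              branch 1.1.1.2 (add ¬S):
                ○ open, literals {P=T, Q=T, S=F}.
          branch 1.1.2 (add R):
            ○ open, literals {P=T, Q=T, R=T}.
      branch 1.2 (add ¬Q, ((((T → T) ∨ ¬S) ∨ R) → ¬P)):
        ((((T → T) ∨ ¬S) ∨ R) → ¬P): β-rule — branch into ¬(((T → T) ∨ ¬S) ∨ R)  //  ¬P.
          branch 1.2.1 (add ¬(((T → T) ∨ ¬S) ∨ R)):
            ¬(((T → T) ∨ ¬S) ∨ R): α-rule — add ¬((T → T) ∨ ¬S), ¬R.
            ¬((T → T) ∨ ¬S): α-rule — add ¬(T → T), ¬¬S.
            ¬(T → T): α-rule — add T, ¬T.
            × closes — contains both T and ¬T.
          branch 1.2.2 (add ¬P):
            ○ open, literals {P=F, Q=F}.
  branch 2 (add (¬(T → ¬P) ∨ (R ∨ (R ↔ ¬S)))):
    (¬(T → ¬P) ∨ (R ∨ (R ↔ ¬S))): β-rule — branch into ¬(T → ¬P)  //  (R ∨ (R ↔ ¬S)).
      branch 2.1 (add ¬(T → ¬P)):
        ¬(T → ¬P): α-rule — add T, ¬¬P.
        ○ open, literals {P=T, T=T}.
      branch 2.2 (add (R ∨ (R ↔ ¬S))):
        (R ∨ (R ↔ ¬S)): β-rule — branch into R  //  (R ↔ ¬S).
          branch 2.2.1 (add R):
            ○ open, literals {R=T}.
          branch 2.2.2 (add (R ↔ ¬S)):
            (R ↔ ¬S): β-rule — branch into R, ¬S  //  ¬R, ¬¬S.
              branch 2.2.2.1 (add R, ¬S):
                ○ open, literals {R=T, S=F}.
              branch 2.2.2.2 (add ¬R, ¬¬S):
                ○ open, literals {R=F, S=T}.
1 branch closed, 9 open.
Each open branch fixes some atoms; the unmentioned ones are free. Counting distinct full assignments: branch {P=T, Q=T, T=F} (R, S, U) contributes 8 new; branch {P=T, Q=T, T=T} (R, S, U) contributes 8 new; branch {P=T, Q=T, S=F} (R, T, U) contributes 0 new; branch {P=T, Q=T, R=T} (S, T, U) contributes 0 new; branch {P=F, Q=F} (R, S, T, U) contributes 16 new; branch {P=T, T=T} (Q, R, S, U) contributes 8 new; branch {R=T} (P, Q, S, T, U) contributes 12 new; branch {R=T, S=F} (P, Q, T, U) contributes 0 new; branch {R=F, S=T} (P, Q, T, U) contributes 6 new. Total: 58.

58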